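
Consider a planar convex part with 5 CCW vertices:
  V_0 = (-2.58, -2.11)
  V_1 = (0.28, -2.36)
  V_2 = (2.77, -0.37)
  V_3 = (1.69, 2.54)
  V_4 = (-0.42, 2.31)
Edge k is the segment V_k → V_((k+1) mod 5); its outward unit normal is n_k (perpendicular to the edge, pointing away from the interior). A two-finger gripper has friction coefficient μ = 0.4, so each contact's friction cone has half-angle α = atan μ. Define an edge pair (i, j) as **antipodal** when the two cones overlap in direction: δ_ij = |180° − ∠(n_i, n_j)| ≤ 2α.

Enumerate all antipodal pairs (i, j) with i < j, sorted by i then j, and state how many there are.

count = 3; pairs: (0,3), (1,3), (1,4)

α = atan 0.4 = 21.80°;  2α = 43.60°
n_0 = (-0.0871, -0.9962)
n_1 = (+0.6243, -0.7812)
n_2 = (+0.9375, +0.3479)
n_3 = (-0.1084, +0.9941)
n_4 = (-0.8985, +0.4391)
  (0,1): δ = 136.37°  ·
  (0,2): δ = 64.64°  ·
  (0,3): δ = 11.22°  ✓
  (0,4): δ = 68.95°  ·
  (1,2): δ = 108.27°  ·
  (1,3): δ = 32.41°  ✓
  (1,4): δ = 25.32°  ✓
  (2,3): δ = 104.14°  ·
  (2,4): δ = 46.41°  ·
  (3,4): δ = 122.27°  ·
antipodal pairs: 3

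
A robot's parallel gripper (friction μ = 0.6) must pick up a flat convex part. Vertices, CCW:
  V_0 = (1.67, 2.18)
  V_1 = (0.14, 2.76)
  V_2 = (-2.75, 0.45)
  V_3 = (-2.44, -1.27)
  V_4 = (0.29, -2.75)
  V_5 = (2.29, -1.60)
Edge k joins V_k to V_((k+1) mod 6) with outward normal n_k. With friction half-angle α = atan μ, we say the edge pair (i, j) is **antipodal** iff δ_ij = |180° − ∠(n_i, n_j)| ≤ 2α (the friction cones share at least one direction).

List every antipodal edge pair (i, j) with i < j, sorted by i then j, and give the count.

count = 7; pairs: (0,2), (0,3), (0,4), (1,4), (1,5), (2,5), (3,5)

α = atan 0.6 = 30.96°;  2α = 61.93°
n_0 = (+0.3545, +0.9351)
n_1 = (-0.6244, +0.7811)
n_2 = (-0.9841, -0.1774)
n_3 = (-0.4766, -0.8791)
n_4 = (+0.4985, -0.8669)
n_5 = (+0.9868, +0.1619)
  (0,1): δ = 120.60°  ·
  (0,2): δ = 59.02°  ✓
  (0,3): δ = 7.70°  ✓
  (0,4): δ = 50.66°  ✓
  (0,5): δ = 120.08°  ·
  (1,2): δ = 118.42°  ·
  (1,3): δ = 67.10°  ·
  (1,4): δ = 8.74°  ✓
  (1,5): δ = 60.68°  ✓
  (2,3): δ = 128.68°  ·
  (2,4): δ = 70.32°  ·
  (2,5): δ = 0.90°  ✓
  (3,4): δ = 121.64°  ·
  (3,5): δ = 52.22°  ✓
  (4,5): δ = 110.58°  ·
antipodal pairs: 7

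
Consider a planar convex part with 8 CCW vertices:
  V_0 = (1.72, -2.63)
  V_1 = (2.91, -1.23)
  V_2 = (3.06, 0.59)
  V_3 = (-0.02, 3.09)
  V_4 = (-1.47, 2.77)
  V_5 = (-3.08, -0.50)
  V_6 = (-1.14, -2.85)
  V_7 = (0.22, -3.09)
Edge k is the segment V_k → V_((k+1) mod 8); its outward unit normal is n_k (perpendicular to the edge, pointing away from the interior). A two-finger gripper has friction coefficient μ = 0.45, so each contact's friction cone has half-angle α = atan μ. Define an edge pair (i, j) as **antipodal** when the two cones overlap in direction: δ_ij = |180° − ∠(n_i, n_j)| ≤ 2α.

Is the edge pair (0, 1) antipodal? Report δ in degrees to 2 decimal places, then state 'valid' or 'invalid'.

δ = 144.35°, invalid

α = atan 0.45 = 24.23°;  2α = 48.46°
edge 0: e_0 = (+1.19, +1.40);  n_0 = (+0.7619, -0.6476)
edge 1: e_1 = (+0.15, +1.82);  n_1 = (+0.9966, -0.0821)
∠(n_0, n_1) = 35.65°
δ = |180° − 35.65°| = 144.35°
144.35° > 2α = 48.46°  →  invalid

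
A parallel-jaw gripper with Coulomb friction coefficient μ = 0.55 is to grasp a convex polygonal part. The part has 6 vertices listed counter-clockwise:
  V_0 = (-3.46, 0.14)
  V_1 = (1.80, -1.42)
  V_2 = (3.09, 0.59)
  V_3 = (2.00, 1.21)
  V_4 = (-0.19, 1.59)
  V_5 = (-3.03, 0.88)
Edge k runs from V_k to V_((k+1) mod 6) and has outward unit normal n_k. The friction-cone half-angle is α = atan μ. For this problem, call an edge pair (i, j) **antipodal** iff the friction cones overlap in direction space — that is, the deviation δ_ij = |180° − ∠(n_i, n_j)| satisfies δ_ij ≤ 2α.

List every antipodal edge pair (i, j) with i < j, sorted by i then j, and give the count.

α = atan 0.55 = 28.81°;  2α = 57.62°
n_0 = (-0.2843, -0.9587)
n_1 = (+0.8416, -0.5401)
n_2 = (+0.4944, +0.8692)
n_3 = (+0.1710, +0.9853)
n_4 = (-0.2425, +0.9701)
n_5 = (-0.8646, +0.5024)
  (0,1): δ = 106.17°  ·
  (0,2): δ = 13.11°  ✓
  (0,3): δ = 6.68°  ✓
  (0,4): δ = 30.56°  ✓
  (0,5): δ = 76.36°  ·
  (1,2): δ = 86.94°  ·
  (1,3): δ = 67.15°  ·
  (1,4): δ = 43.27°  ✓
  (1,5): δ = 2.53°  ✓
  (2,3): δ = 160.21°  ·
  (2,4): δ = 136.33°  ·
  (2,5): δ = 90.53°  ·
  (3,4): δ = 156.12°  ·
  (3,5): δ = 110.32°  ·
  (4,5): δ = 134.20°  ·
antipodal pairs: 5

count = 5; pairs: (0,2), (0,3), (0,4), (1,4), (1,5)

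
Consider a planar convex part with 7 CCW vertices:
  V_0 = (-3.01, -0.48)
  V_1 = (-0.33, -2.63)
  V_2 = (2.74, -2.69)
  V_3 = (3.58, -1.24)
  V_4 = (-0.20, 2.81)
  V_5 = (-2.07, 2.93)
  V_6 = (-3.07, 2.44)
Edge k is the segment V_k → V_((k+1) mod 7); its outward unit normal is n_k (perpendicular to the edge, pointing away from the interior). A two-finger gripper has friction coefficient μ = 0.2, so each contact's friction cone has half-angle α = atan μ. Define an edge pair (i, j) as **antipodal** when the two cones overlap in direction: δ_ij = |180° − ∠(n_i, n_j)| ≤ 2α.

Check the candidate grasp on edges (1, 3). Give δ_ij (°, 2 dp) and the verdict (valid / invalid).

δ = 45.86°, invalid

α = atan 0.2 = 11.31°;  2α = 22.62°
edge 1: e_1 = (+3.07, -0.06);  n_1 = (-0.0195, -0.9998)
edge 3: e_3 = (-3.78, +4.05);  n_3 = (+0.7311, +0.6823)
∠(n_1, n_3) = 134.14°
δ = |180° − 134.14°| = 45.86°
45.86° > 2α = 22.62°  →  invalid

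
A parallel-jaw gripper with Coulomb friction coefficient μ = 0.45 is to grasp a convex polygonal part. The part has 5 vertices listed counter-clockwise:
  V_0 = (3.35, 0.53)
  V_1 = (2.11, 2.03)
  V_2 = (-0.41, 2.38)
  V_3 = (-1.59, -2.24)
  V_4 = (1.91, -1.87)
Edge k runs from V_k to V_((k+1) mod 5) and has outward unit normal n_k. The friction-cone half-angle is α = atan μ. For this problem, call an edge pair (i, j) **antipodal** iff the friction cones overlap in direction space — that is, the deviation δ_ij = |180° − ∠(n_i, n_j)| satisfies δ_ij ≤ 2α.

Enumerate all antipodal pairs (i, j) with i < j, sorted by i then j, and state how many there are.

count = 2; pairs: (1,3), (2,4)

α = atan 0.45 = 24.23°;  2α = 48.46°
n_0 = (+0.7707, +0.6371)
n_1 = (+0.1376, +0.9905)
n_2 = (-0.9689, +0.2475)
n_3 = (+0.1051, -0.9945)
n_4 = (+0.8575, -0.5145)
  (0,1): δ = 137.49°  ·
  (0,2): δ = 53.91°  ·
  (0,3): δ = 56.46°  ·
  (0,4): δ = 109.46°  ·
  (1,2): δ = 96.42°  ·
  (1,3): δ = 13.94°  ✓
  (1,4): δ = 66.94°  ·
  (2,3): δ = 69.64°  ·
  (2,4): δ = 16.64°  ✓
  (3,4): δ = 127.00°  ·
antipodal pairs: 2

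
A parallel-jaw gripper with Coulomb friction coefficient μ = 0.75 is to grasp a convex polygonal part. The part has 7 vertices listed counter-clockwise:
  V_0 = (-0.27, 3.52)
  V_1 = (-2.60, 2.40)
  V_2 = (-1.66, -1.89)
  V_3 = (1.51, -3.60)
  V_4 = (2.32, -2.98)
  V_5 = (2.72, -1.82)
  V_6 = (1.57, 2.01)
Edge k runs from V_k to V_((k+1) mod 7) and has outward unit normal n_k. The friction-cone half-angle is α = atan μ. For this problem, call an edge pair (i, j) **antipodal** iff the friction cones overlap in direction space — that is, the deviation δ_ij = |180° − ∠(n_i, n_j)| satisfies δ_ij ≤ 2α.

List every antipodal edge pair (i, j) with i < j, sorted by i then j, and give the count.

α = atan 0.75 = 36.87°;  2α = 73.74°
n_0 = (-0.4332, +0.9013)
n_1 = (-0.9768, -0.2140)
n_2 = (-0.4748, -0.8801)
n_3 = (+0.6078, -0.7941)
n_4 = (+0.9454, -0.3260)
n_5 = (+0.9578, +0.2876)
n_6 = (+0.6344, +0.7730)
  (0,1): δ = 103.31°  ·
  (0,2): δ = 54.02°  ✓
  (0,3): δ = 11.76°  ✓
  (0,4): δ = 45.30°  ✓
  (0,5): δ = 81.04°  ·
  (0,6): δ = 114.95°  ·
  (1,2): δ = 130.70°  ·
  (1,3): δ = 64.93°  ✓
  (1,4): δ = 31.38°  ✓
  (1,5): δ = 4.35°  ✓
  (1,6): δ = 38.27°  ✓
  (2,3): δ = 114.22°  ·
  (2,4): δ = 80.68°  ·
  (2,5): δ = 44.94°  ✓
  (2,6): δ = 11.03°  ✓
  (3,4): δ = 146.46°  ·
  (3,5): δ = 110.72°  ·
  (3,6): δ = 76.81°  ·
  (4,5): δ = 144.26°  ·
  (4,6): δ = 110.35°  ·
  (5,6): δ = 146.09°  ·
antipodal pairs: 9

count = 9; pairs: (0,2), (0,3), (0,4), (1,3), (1,4), (1,5), (1,6), (2,5), (2,6)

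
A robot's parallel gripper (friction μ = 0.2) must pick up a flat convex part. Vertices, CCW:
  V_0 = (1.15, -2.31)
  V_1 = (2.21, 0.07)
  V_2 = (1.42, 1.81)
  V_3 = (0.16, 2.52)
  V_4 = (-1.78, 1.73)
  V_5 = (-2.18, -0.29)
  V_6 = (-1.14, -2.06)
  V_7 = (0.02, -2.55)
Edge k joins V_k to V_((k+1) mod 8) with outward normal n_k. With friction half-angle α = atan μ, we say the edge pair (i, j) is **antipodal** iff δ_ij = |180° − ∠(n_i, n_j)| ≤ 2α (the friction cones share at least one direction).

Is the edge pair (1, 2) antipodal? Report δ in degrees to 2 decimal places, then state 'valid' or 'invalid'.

δ = 143.82°, invalid

α = atan 0.2 = 11.31°;  2α = 22.62°
edge 1: e_1 = (-0.79, +1.74);  n_1 = (+0.9105, +0.4134)
edge 2: e_2 = (-1.26, +0.71);  n_2 = (+0.4909, +0.8712)
∠(n_1, n_2) = 36.18°
δ = |180° − 36.18°| = 143.82°
143.82° > 2α = 22.62°  →  invalid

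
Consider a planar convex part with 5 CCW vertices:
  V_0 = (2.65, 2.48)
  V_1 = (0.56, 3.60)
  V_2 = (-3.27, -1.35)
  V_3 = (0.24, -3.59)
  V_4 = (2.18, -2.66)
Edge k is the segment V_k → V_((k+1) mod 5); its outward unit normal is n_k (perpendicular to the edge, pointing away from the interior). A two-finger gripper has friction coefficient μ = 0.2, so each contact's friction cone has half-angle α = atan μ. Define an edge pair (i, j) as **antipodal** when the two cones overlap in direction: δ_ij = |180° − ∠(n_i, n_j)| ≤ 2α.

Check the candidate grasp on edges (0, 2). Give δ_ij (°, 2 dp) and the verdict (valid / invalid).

δ = 4.36°, valid

α = atan 0.2 = 11.31°;  2α = 22.62°
edge 0: e_0 = (-2.09, +1.12);  n_0 = (+0.4723, +0.8814)
edge 2: e_2 = (+3.51, -2.24);  n_2 = (-0.5380, -0.8430)
∠(n_0, n_2) = 175.64°
δ = |180° − 175.64°| = 4.36°
4.36° ≤ 2α = 22.62°  →  valid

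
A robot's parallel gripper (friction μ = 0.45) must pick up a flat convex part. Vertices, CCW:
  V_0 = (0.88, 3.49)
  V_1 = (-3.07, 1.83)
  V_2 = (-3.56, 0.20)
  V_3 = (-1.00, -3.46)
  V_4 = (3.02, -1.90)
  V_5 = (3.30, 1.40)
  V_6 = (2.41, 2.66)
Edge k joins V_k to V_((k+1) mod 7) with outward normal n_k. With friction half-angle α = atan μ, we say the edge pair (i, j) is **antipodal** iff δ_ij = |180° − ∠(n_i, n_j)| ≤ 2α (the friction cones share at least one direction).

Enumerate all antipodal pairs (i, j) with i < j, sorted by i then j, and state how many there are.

α = atan 0.45 = 24.23°;  2α = 48.46°
n_0 = (-0.3874, +0.9219)
n_1 = (-0.9577, +0.2879)
n_2 = (-0.8194, -0.5732)
n_3 = (+0.3618, -0.9323)
n_4 = (+0.9964, -0.0845)
n_5 = (+0.8168, +0.5769)
n_6 = (+0.4768, +0.8790)
  (0,1): δ = 129.53°  ·
  (0,2): δ = 77.82°  ·
  (0,3): δ = 1.59°  ✓
  (0,4): δ = 62.36°  ·
  (0,5): δ = 102.44°  ·
  (0,6): δ = 128.73°  ·
  (1,2): δ = 128.30°  ·
  (1,3): δ = 52.06°  ·
  (1,4): δ = 11.88°  ✓
  (1,5): δ = 51.97°  ·
  (1,6): δ = 78.25°  ·
  (2,3): δ = 103.76°  ·
  (2,4): δ = 39.82°  ✓
  (2,5): δ = 0.26°  ✓
  (2,6): δ = 26.55°  ✓
  (3,4): δ = 116.06°  ·
  (3,5): δ = 75.97°  ·
  (3,6): δ = 49.69°  ·
  (4,5): δ = 139.91°  ·
  (4,6): δ = 113.63°  ·
  (5,6): δ = 153.71°  ·
antipodal pairs: 5

count = 5; pairs: (0,3), (1,4), (2,4), (2,5), (2,6)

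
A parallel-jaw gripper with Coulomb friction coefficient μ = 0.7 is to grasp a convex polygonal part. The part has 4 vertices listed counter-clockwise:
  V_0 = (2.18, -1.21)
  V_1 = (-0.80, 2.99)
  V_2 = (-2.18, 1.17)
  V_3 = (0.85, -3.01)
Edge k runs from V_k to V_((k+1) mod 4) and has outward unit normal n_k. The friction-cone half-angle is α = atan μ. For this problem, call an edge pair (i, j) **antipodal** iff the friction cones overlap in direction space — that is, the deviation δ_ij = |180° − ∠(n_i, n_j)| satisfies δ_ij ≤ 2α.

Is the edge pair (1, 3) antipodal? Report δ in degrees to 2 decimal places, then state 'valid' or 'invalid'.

α = atan 0.7 = 34.99°;  2α = 69.98°
edge 1: e_1 = (-1.38, -1.82);  n_1 = (-0.7968, +0.6042)
edge 3: e_3 = (+1.33, +1.80);  n_3 = (+0.8043, -0.5943)
∠(n_1, n_3) = 179.29°
δ = |180° − 179.29°| = 0.71°
0.71° ≤ 2α = 69.98°  →  valid

δ = 0.71°, valid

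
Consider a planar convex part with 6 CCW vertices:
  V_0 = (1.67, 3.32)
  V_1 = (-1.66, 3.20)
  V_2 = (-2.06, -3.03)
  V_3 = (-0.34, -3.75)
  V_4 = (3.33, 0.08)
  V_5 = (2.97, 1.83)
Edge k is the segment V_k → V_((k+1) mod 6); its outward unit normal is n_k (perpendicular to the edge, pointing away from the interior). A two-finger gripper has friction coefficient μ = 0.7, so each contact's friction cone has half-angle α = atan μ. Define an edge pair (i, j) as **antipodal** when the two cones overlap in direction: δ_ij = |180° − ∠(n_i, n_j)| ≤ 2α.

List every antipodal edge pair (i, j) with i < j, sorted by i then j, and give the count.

count = 7; pairs: (0,2), (0,3), (1,3), (1,4), (1,5), (2,4), (2,5)

α = atan 0.7 = 34.99°;  2α = 69.98°
n_0 = (-0.0360, +0.9994)
n_1 = (-0.9979, +0.0641)
n_2 = (-0.3861, -0.9224)
n_3 = (+0.7220, -0.6919)
n_4 = (+0.9795, +0.2015)
n_5 = (+0.7535, +0.6574)
  (0,1): δ = 95.74°  ·
  (0,2): δ = 24.78°  ✓
  (0,3): δ = 44.16°  ✓
  (0,4): δ = 99.56°  ·
  (0,5): δ = 129.04°  ·
  (1,2): δ = 109.04°  ·
  (1,3): δ = 40.10°  ✓
  (1,4): δ = 15.30°  ✓
  (1,5): δ = 44.78°  ✓
  (2,3): δ = 111.06°  ·
  (2,4): δ = 55.66°  ✓
  (2,5): δ = 26.18°  ✓
  (3,4): δ = 124.60°  ·
  (3,5): δ = 95.12°  ·
  (4,5): δ = 150.52°  ·
antipodal pairs: 7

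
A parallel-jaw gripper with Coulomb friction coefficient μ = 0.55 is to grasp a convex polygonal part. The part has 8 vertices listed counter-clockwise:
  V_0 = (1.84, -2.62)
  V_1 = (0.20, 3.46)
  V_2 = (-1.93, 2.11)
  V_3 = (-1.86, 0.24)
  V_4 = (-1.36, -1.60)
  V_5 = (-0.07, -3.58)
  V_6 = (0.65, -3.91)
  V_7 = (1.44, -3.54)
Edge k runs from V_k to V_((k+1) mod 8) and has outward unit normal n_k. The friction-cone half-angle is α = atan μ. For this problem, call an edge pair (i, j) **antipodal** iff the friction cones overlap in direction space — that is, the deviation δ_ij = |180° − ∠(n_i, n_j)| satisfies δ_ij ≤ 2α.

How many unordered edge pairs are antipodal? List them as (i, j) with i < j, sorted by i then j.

α = atan 0.55 = 28.81°;  2α = 57.62°
n_0 = (+0.9655, +0.2604)
n_1 = (-0.5353, +0.8446)
n_2 = (-0.9993, -0.0374)
n_3 = (-0.9650, -0.2622)
n_4 = (-0.8379, -0.5459)
n_5 = (-0.4167, -0.9091)
n_6 = (+0.4241, -0.9056)
n_7 = (+0.9171, -0.3987)
  (0,1): δ = 72.73°  ·
  (0,2): δ = 12.95°  ✓
  (0,3): δ = 0.11°  ✓
  (0,4): δ = 17.99°  ✓
  (0,5): δ = 50.28°  ✓
  (0,6): δ = 100.00°  ·
  (0,7): δ = 141.41°  ·
  (1,2): δ = 120.22°  ·
  (1,3): δ = 107.16°  ·
  (1,4): δ = 89.28°  ·
  (1,5): δ = 56.99°  ✓
  (1,6): δ = 7.27°  ✓
  (1,7): δ = 34.13°  ✓
  (2,3): δ = 166.94°  ·
  (2,4): δ = 149.06°  ·
  (2,5): δ = 116.77°  ·
  (2,6): δ = 67.05°  ·
  (2,7): δ = 25.64°  ✓
  (3,4): δ = 162.12°  ·
  (3,5): δ = 129.83°  ·
  (3,6): δ = 80.11°  ·
  (3,7): δ = 38.70°  ✓
  (4,5): δ = 147.71°  ·
  (4,6): δ = 97.99°  ·
  (4,7): δ = 56.58°  ✓
  (5,6): δ = 130.28°  ·
  (5,7): δ = 88.88°  ·
  (6,7): δ = 138.59°  ·
antipodal pairs: 10

count = 10; pairs: (0,2), (0,3), (0,4), (0,5), (1,5), (1,6), (1,7), (2,7), (3,7), (4,7)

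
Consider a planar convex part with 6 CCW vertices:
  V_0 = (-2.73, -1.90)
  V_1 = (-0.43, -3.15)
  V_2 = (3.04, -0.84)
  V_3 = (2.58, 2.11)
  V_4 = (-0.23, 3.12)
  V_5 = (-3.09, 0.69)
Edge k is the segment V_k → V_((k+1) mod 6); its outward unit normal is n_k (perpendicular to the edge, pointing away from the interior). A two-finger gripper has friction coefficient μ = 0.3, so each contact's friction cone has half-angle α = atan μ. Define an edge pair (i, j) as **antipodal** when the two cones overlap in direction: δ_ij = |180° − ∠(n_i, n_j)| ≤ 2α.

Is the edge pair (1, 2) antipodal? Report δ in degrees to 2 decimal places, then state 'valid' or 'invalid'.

α = atan 0.3 = 16.70°;  2α = 33.40°
edge 1: e_1 = (+3.47, +2.31);  n_1 = (+0.5541, -0.8324)
edge 2: e_2 = (-0.46, +2.95);  n_2 = (+0.9881, +0.1541)
∠(n_1, n_2) = 65.21°
δ = |180° − 65.21°| = 114.79°
114.79° > 2α = 33.40°  →  invalid

δ = 114.79°, invalid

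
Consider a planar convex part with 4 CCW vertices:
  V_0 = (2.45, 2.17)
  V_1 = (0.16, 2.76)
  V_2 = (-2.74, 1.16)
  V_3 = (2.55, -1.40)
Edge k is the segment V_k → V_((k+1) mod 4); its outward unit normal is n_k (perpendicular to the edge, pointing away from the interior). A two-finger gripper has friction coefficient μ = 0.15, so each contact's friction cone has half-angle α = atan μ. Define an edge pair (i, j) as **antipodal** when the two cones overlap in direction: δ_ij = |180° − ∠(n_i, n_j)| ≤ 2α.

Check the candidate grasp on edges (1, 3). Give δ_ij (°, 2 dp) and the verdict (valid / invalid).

δ = 62.72°, invalid

α = atan 0.15 = 8.53°;  2α = 17.06°
edge 1: e_1 = (-2.90, -1.60);  n_1 = (-0.4831, +0.8756)
edge 3: e_3 = (-0.10, +3.57);  n_3 = (+0.9996, +0.0280)
∠(n_1, n_3) = 117.28°
δ = |180° − 117.28°| = 62.72°
62.72° > 2α = 17.06°  →  invalid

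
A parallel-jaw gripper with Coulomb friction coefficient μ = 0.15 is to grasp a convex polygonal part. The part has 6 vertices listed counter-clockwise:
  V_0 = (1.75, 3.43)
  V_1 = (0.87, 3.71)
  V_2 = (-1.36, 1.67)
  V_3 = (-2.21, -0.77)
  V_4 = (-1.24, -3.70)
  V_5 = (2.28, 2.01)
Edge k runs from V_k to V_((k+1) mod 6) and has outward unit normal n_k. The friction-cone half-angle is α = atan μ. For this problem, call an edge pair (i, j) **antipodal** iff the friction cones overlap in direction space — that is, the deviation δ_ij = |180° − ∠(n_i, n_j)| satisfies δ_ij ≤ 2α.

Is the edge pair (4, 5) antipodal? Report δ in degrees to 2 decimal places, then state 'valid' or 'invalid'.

α = atan 0.15 = 8.53°;  2α = 17.06°
edge 4: e_4 = (+3.52, +5.71);  n_4 = (+0.8512, -0.5248)
edge 5: e_5 = (-0.53, +1.42);  n_5 = (+0.9369, +0.3497)
∠(n_4, n_5) = 52.12°
δ = |180° − 52.12°| = 127.88°
127.88° > 2α = 17.06°  →  invalid

δ = 127.88°, invalid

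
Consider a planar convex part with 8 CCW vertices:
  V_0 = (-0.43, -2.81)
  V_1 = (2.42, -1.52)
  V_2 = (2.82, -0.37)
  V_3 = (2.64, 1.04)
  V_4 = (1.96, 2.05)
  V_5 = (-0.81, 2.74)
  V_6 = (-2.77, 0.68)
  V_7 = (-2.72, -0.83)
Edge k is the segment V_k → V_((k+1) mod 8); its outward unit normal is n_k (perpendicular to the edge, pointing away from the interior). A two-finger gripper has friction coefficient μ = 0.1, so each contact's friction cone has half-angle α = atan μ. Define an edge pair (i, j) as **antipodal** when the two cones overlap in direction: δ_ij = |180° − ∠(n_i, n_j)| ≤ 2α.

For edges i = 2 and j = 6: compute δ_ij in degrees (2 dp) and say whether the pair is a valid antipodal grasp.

α = atan 0.1 = 5.71°;  2α = 11.42°
edge 2: e_2 = (-0.18, +1.41);  n_2 = (+0.9919, +0.1266)
edge 6: e_6 = (+0.05, -1.51);  n_6 = (-0.9995, -0.0331)
∠(n_2, n_6) = 174.62°
δ = |180° − 174.62°| = 5.38°
5.38° ≤ 2α = 11.42°  →  valid

δ = 5.38°, valid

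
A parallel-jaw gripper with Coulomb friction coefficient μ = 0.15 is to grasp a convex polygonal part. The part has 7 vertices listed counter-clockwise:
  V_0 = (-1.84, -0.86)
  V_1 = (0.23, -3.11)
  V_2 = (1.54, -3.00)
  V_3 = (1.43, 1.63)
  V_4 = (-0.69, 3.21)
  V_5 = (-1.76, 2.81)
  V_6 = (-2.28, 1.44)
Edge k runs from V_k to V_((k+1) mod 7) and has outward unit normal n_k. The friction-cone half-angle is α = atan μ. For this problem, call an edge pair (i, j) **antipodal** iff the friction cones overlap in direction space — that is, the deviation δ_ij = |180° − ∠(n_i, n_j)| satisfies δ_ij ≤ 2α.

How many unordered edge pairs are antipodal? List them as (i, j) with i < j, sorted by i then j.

count = 3; pairs: (0,3), (1,4), (2,6)

α = atan 0.15 = 8.53°;  2α = 17.06°
n_0 = (-0.7359, -0.6771)
n_1 = (+0.0837, -0.9965)
n_2 = (+0.9997, +0.0238)
n_3 = (+0.5976, +0.8018)
n_4 = (-0.3502, +0.9367)
n_5 = (-0.9349, +0.3549)
n_6 = (-0.9822, -0.1879)
  (0,1): δ = 127.81°  ·
  (0,2): δ = 41.25°  ·
  (0,3): δ = 10.69°  ✓
  (0,4): δ = 67.88°  ·
  (0,5): δ = 116.60°  ·
  (0,6): δ = 148.22°  ·
  (1,2): δ = 93.44°  ·
  (1,3): δ = 41.50°  ·
  (1,4): δ = 15.70°  ✓
  (1,5): δ = 64.42°  ·
  (1,6): δ = 96.03°  ·
  (2,3): δ = 128.06°  ·
  (2,4): δ = 70.86°  ·
  (2,5): δ = 22.15°  ·
  (2,6): δ = 9.47°  ✓
  (3,4): δ = 122.81°  ·
  (3,5): δ = 74.09°  ·
  (3,6): δ = 42.47°  ·
  (4,5): δ = 131.28°  ·
  (4,6): δ = 99.67°  ·
  (5,6): δ = 148.39°  ·
antipodal pairs: 3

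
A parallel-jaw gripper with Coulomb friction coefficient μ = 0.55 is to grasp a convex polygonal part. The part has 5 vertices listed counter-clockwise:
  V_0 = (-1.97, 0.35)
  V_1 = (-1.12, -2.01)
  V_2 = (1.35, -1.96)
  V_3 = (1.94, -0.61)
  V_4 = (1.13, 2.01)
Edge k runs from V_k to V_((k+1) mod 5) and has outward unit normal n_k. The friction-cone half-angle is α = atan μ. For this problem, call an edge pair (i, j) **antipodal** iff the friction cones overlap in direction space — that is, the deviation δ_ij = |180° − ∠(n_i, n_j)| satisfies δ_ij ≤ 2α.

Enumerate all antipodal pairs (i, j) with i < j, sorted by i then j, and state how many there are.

count = 4; pairs: (0,2), (0,3), (1,4), (2,4)

α = atan 0.55 = 28.81°;  2α = 57.62°
n_0 = (-0.9408, -0.3389)
n_1 = (+0.0202, -0.9998)
n_2 = (+0.9163, -0.4005)
n_3 = (+0.9554, +0.2954)
n_4 = (-0.4721, +0.8816)
  (0,1): δ = 108.65°  ·
  (0,2): δ = 43.41°  ✓
  (0,3): δ = 2.63°  ✓
  (0,4): δ = 98.36°  ·
  (1,2): δ = 114.77°  ·
  (1,3): δ = 73.98°  ·
  (1,4): δ = 27.01°  ✓
  (2,3): δ = 139.21°  ·
  (2,4): δ = 38.22°  ✓
  (3,4): δ = 79.01°  ·
antipodal pairs: 4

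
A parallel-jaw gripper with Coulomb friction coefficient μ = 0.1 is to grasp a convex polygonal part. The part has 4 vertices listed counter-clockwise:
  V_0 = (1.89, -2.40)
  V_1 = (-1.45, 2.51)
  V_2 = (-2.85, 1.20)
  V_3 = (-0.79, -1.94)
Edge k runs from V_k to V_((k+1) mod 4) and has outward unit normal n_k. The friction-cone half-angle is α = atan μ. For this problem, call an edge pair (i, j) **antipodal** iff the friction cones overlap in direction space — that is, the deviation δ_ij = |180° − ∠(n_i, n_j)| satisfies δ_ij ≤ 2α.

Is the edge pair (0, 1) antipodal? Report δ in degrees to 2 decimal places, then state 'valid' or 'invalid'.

δ = 81.13°, invalid

α = atan 0.1 = 5.71°;  2α = 11.42°
edge 0: e_0 = (-3.34, +4.91);  n_0 = (+0.8268, +0.5624)
edge 1: e_1 = (-1.40, -1.31);  n_1 = (-0.6832, +0.7302)
∠(n_0, n_1) = 98.87°
δ = |180° − 98.87°| = 81.13°
81.13° > 2α = 11.42°  →  invalid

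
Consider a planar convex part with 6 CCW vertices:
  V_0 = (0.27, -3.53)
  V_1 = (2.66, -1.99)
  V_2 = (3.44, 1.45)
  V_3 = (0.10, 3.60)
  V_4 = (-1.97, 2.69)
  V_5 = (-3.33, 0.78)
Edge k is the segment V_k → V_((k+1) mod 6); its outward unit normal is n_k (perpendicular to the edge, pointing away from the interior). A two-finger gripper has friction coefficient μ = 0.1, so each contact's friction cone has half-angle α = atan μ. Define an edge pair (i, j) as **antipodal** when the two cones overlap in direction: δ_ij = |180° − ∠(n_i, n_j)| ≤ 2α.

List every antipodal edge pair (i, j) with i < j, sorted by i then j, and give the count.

α = atan 0.1 = 5.71°;  2α = 11.42°
n_0 = (+0.5416, -0.8406)
n_1 = (+0.9752, -0.2211)
n_2 = (+0.5413, +0.8409)
n_3 = (-0.4024, +0.9154)
n_4 = (-0.8146, +0.5800)
n_5 = (-0.7675, -0.6411)
  (0,1): δ = 135.57°  ·
  (0,2): δ = 65.57°  ·
  (0,3): δ = 9.06°  ✓
  (0,4): δ = 21.75°  ·
  (0,5): δ = 97.08°  ·
  (1,2): δ = 109.99°  ·
  (1,3): δ = 53.49°  ·
  (1,4): δ = 22.68°  ·
  (1,5): δ = 52.65°  ·
  (2,3): δ = 123.50°  ·
  (2,4): δ = 92.68°  ·
  (2,5): δ = 17.36°  ·
  (3,4): δ = 149.18°  ·
  (3,5): δ = 73.86°  ·
  (4,5): δ = 104.68°  ·
antipodal pairs: 1

count = 1; pairs: (0,3)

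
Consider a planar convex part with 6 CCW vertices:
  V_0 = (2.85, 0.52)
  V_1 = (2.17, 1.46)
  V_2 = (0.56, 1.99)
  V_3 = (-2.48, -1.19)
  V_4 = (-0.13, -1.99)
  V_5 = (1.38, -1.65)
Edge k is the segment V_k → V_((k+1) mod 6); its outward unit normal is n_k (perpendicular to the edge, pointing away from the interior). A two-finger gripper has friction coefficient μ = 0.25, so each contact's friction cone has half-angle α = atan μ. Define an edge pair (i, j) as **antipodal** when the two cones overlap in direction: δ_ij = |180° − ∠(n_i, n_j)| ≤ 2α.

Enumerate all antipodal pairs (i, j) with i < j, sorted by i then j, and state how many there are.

count = 2; pairs: (1,3), (2,5)

α = atan 0.25 = 14.04°;  2α = 28.07°
n_0 = (+0.8102, +0.5861)
n_1 = (+0.3127, +0.9499)
n_2 = (-0.7228, +0.6910)
n_3 = (-0.3223, -0.9466)
n_4 = (+0.2197, -0.9756)
n_5 = (+0.8279, -0.5608)
  (0,1): δ = 144.10°  ·
  (0,2): δ = 79.59°  ·
  (0,3): δ = 35.32°  ·
  (0,4): δ = 66.81°  ·
  (0,5): δ = 110.00°  ·
  (1,2): δ = 115.49°  ·
  (1,3): δ = 0.58°  ✓
  (1,4): δ = 30.91°  ·
  (1,5): δ = 74.11°  ·
  (2,3): δ = 65.09°  ·
  (2,4): δ = 33.60°  ·
  (2,5): δ = 9.60°  ✓
  (3,4): δ = 148.51°  ·
  (3,5): δ = 105.31°  ·
  (4,5): δ = 136.80°  ·
antipodal pairs: 2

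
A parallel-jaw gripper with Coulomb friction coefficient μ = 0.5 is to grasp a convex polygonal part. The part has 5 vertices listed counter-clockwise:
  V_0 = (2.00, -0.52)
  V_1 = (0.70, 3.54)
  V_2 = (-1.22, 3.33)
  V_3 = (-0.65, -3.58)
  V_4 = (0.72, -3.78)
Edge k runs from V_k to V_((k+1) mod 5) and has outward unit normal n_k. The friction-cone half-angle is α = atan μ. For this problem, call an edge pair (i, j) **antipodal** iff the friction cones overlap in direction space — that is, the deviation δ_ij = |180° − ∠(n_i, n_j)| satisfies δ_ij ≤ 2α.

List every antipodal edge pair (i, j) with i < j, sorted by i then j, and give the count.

α = atan 0.5 = 26.57°;  2α = 53.13°
n_0 = (+0.9524, +0.3049)
n_1 = (-0.1087, +0.9941)
n_2 = (-0.9966, -0.0822)
n_3 = (-0.1445, -0.9895)
n_4 = (+0.9308, -0.3655)
  (0,1): δ = 101.51°  ·
  (0,2): δ = 13.04°  ✓
  (0,3): δ = 63.94°  ·
  (0,4): δ = 140.81°  ·
  (1,2): δ = 91.53°  ·
  (1,3): δ = 14.55°  ✓
  (1,4): δ = 62.32°  ·
  (2,3): δ = 103.02°  ·
  (2,4): δ = 26.15°  ✓
  (3,4): δ = 103.13°  ·
antipodal pairs: 3

count = 3; pairs: (0,2), (1,3), (2,4)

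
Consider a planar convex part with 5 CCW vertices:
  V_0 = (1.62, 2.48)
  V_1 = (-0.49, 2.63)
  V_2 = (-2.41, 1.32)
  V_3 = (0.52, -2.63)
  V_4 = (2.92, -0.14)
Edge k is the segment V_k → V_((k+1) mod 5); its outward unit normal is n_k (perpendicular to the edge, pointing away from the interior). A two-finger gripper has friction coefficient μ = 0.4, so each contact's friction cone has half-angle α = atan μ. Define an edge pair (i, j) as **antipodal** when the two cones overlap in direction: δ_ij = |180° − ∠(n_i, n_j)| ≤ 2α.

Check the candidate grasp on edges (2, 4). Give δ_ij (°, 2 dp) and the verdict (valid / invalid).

δ = 10.18°, valid

α = atan 0.4 = 21.80°;  2α = 43.60°
edge 2: e_2 = (+2.93, -3.95);  n_2 = (-0.8032, -0.5958)
edge 4: e_4 = (-1.30, +2.62);  n_4 = (+0.8958, +0.4445)
∠(n_2, n_4) = 169.82°
δ = |180° − 169.82°| = 10.18°
10.18° ≤ 2α = 43.60°  →  valid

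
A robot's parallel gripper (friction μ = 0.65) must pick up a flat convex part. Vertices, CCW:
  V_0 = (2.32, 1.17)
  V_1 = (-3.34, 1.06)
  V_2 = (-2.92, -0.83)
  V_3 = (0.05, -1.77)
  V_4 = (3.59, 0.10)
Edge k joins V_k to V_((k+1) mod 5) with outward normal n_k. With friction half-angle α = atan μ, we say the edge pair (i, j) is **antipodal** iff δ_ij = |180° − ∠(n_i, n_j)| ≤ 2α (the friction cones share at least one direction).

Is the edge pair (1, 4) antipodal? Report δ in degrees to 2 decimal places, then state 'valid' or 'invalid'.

α = atan 0.65 = 33.02°;  2α = 66.05°
edge 1: e_1 = (+0.42, -1.89);  n_1 = (-0.9762, -0.2169)
edge 4: e_4 = (-1.27, +1.07);  n_4 = (+0.6443, +0.7648)
∠(n_1, n_4) = 142.64°
δ = |180° − 142.64°| = 37.36°
37.36° ≤ 2α = 66.05°  →  valid

δ = 37.36°, valid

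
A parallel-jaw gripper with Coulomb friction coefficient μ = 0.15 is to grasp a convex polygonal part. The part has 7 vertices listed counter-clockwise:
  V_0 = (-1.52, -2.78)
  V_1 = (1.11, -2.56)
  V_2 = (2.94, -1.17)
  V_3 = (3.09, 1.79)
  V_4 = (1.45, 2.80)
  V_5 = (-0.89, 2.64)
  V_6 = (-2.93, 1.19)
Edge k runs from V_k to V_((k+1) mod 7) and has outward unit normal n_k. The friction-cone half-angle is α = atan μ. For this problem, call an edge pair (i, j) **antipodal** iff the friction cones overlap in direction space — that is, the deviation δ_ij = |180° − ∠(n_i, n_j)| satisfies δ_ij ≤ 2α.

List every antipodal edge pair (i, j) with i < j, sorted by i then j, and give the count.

α = atan 0.15 = 8.53°;  2α = 17.06°
n_0 = (+0.0834, -0.9965)
n_1 = (+0.6049, -0.7963)
n_2 = (+0.9987, -0.0506)
n_3 = (+0.5244, +0.8515)
n_4 = (-0.0682, +0.9977)
n_5 = (-0.5793, +0.8151)
n_6 = (-0.9423, -0.3347)
  (0,1): δ = 147.56°  ·
  (0,2): δ = 97.68°  ·
  (0,3): δ = 36.41°  ·
  (0,4): δ = 0.87°  ✓
  (0,5): δ = 30.62°  ·
  (0,6): δ = 104.77°  ·
  (1,2): δ = 130.12°  ·
  (1,3): δ = 68.85°  ·
  (1,4): δ = 33.31°  ·
  (1,5): δ = 1.81°  ✓
  (1,6): δ = 72.33°  ·
  (2,3): δ = 118.73°  ·
  (2,4): δ = 83.19°  ·
  (2,5): δ = 51.69°  ·
  (2,6): δ = 22.45°  ·
  (3,4): δ = 144.46°  ·
  (3,5): δ = 112.97°  ·
  (3,6): δ = 38.82°  ·
  (4,5): δ = 148.51°  ·
  (4,6): δ = 74.36°  ·
  (5,6): δ = 105.85°  ·
antipodal pairs: 2

count = 2; pairs: (0,4), (1,5)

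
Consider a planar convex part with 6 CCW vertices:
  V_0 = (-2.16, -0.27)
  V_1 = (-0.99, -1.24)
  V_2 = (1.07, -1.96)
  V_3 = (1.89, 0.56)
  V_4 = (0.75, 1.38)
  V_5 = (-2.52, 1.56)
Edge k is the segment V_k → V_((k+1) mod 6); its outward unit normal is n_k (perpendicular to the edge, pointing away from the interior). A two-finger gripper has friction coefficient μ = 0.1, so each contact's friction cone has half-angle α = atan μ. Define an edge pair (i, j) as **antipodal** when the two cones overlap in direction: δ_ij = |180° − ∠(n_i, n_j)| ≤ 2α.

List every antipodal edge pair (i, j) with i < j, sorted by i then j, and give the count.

α = atan 0.1 = 5.71°;  2α = 11.42°
n_0 = (-0.6382, -0.7698)
n_1 = (-0.3299, -0.9440)
n_2 = (+0.9509, -0.3094)
n_3 = (+0.5839, +0.8118)
n_4 = (+0.0550, +0.9985)
n_5 = (-0.9812, -0.1930)
  (0,1): δ = 159.60°  ·
  (0,2): δ = 68.36°  ·
  (0,3): δ = 3.93°  ✓
  (0,4): δ = 36.51°  ·
  (0,5): δ = 140.79°  ·
  (1,2): δ = 88.76°  ·
  (1,3): δ = 16.46°  ·
  (1,4): δ = 16.11°  ·
  (1,5): δ = 120.39°  ·
  (2,3): δ = 107.70°  ·
  (2,4): δ = 75.13°  ·
  (2,5): δ = 29.15°  ·
  (3,4): δ = 147.42°  ·
  (3,5): δ = 43.14°  ·
  (4,5): δ = 75.72°  ·
antipodal pairs: 1

count = 1; pairs: (0,3)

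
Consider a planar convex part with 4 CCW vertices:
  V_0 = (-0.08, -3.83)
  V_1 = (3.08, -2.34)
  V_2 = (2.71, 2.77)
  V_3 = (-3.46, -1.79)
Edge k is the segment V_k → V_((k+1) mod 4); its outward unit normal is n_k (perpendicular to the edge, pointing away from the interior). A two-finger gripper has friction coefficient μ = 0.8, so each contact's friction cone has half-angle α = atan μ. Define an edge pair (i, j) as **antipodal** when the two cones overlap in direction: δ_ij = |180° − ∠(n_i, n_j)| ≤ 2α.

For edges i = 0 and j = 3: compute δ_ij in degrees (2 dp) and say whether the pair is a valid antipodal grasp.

α = atan 0.8 = 38.66°;  2α = 77.32°
edge 0: e_0 = (+3.16, +1.49);  n_0 = (+0.4265, -0.9045)
edge 3: e_3 = (+3.38, -2.04);  n_3 = (-0.5167, -0.8561)
∠(n_0, n_3) = 56.36°
δ = |180° − 56.36°| = 123.64°
123.64° > 2α = 77.32°  →  invalid

δ = 123.64°, invalid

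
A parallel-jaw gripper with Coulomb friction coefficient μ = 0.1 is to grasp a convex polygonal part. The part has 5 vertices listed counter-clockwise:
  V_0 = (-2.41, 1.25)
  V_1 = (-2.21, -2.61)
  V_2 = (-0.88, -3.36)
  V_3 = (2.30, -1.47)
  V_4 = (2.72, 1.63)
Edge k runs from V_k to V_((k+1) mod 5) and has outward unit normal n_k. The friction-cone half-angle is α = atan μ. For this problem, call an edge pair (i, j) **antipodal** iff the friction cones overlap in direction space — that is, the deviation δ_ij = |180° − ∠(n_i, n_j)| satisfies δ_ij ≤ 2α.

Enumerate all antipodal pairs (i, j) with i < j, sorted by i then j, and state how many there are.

count = 1; pairs: (0,3)

α = atan 0.1 = 5.71°;  2α = 11.42°
n_0 = (-0.9987, -0.0517)
n_1 = (-0.4912, -0.8711)
n_2 = (+0.5109, -0.8596)
n_3 = (+0.9909, -0.1343)
n_4 = (-0.0739, +0.9973)
  (0,1): δ = 122.39°  ·
  (0,2): δ = 62.24°  ·
  (0,3): δ = 10.68°  ✓
  (0,4): δ = 91.27°  ·
  (1,2): δ = 119.86°  ·
  (1,3): δ = 68.30°  ·
  (1,4): δ = 33.66°  ·
  (2,3): δ = 128.44°  ·
  (2,4): δ = 26.49°  ·
  (3,4): δ = 78.05°  ·
antipodal pairs: 1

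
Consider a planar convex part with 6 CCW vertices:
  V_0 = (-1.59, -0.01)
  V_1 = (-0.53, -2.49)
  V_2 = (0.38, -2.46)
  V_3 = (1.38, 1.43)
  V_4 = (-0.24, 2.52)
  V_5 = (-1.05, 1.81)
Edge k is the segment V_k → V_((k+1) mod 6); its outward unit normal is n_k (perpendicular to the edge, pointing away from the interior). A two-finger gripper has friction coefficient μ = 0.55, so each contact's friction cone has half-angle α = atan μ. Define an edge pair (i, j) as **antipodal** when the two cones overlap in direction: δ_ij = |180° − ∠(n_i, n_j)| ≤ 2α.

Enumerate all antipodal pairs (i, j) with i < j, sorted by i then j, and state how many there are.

α = atan 0.55 = 28.81°;  2α = 57.62°
n_0 = (-0.9195, -0.3930)
n_1 = (+0.0329, -0.9995)
n_2 = (+0.9685, -0.2490)
n_3 = (+0.5582, +0.8297)
n_4 = (-0.6592, +0.7520)
n_5 = (-0.9587, +0.2844)
  (0,1): δ = 111.25°  ·
  (0,2): δ = 37.56°  ✓
  (0,3): δ = 32.92°  ✓
  (0,4): δ = 108.09°  ·
  (0,5): δ = 140.33°  ·
  (1,2): δ = 106.31°  ·
  (1,3): δ = 35.82°  ✓
  (1,4): δ = 39.35°  ✓
  (1,5): δ = 71.59°  ·
  (2,3): δ = 109.52°  ·
  (2,4): δ = 34.35°  ✓
  (2,5): δ = 2.11°  ✓
  (3,4): δ = 104.83°  ·
  (3,5): δ = 72.59°  ·
  (4,5): δ = 147.76°  ·
antipodal pairs: 6

count = 6; pairs: (0,2), (0,3), (1,3), (1,4), (2,4), (2,5)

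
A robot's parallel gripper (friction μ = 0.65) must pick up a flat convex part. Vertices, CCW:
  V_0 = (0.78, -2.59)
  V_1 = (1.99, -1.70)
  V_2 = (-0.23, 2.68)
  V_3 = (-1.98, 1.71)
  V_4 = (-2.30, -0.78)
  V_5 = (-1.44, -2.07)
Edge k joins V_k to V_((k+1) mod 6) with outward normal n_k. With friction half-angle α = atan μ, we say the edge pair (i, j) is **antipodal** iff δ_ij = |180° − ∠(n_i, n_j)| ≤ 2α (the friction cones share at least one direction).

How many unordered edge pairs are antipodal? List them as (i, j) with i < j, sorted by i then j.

count = 6; pairs: (0,2), (0,3), (1,3), (1,4), (1,5), (2,5)

α = atan 0.65 = 33.02°;  2α = 66.05°
n_0 = (+0.5925, -0.8056)
n_1 = (+0.8920, +0.4521)
n_2 = (-0.4848, +0.8746)
n_3 = (-0.9918, +0.1275)
n_4 = (-0.8321, -0.5547)
n_5 = (-0.2281, -0.9736)
  (0,1): δ = 99.46°  ·
  (0,2): δ = 7.34°  ✓
  (0,3): δ = 46.34°  ✓
  (0,4): δ = 87.35°  ·
  (0,5): δ = 130.48°  ·
  (1,2): δ = 87.88°  ·
  (1,3): δ = 34.20°  ✓
  (1,4): δ = 6.81°  ✓
  (1,5): δ = 49.94°  ✓
  (2,3): δ = 126.32°  ·
  (2,4): δ = 85.31°  ·
  (2,5): δ = 42.18°  ✓
  (3,4): δ = 138.99°  ·
  (3,5): δ = 95.86°  ·
  (4,5): δ = 136.87°  ·
antipodal pairs: 6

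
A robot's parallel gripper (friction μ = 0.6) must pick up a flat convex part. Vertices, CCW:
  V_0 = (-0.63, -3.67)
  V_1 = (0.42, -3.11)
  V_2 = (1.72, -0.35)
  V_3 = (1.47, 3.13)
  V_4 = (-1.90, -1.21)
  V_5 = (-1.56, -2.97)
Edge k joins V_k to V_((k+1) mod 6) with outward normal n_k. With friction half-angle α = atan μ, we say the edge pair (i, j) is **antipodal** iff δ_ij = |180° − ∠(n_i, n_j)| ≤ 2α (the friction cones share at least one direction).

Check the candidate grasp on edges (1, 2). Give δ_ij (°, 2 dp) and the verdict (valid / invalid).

α = atan 0.6 = 30.96°;  2α = 61.93°
edge 1: e_1 = (+1.30, +2.76);  n_1 = (+0.9047, -0.4261)
edge 2: e_2 = (-0.25, +3.48);  n_2 = (+0.9974, +0.0717)
∠(n_1, n_2) = 29.33°
δ = |180° − 29.33°| = 150.67°
150.67° > 2α = 61.93°  →  invalid

δ = 150.67°, invalid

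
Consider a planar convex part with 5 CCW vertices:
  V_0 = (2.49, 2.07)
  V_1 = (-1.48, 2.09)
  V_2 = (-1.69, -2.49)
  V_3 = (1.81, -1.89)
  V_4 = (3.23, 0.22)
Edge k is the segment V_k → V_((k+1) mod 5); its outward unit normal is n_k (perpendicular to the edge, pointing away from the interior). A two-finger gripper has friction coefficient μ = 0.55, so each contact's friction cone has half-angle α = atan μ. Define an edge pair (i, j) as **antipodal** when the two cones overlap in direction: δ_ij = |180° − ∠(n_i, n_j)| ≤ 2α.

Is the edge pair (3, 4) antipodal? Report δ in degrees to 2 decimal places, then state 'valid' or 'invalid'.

δ = 124.26°, invalid

α = atan 0.55 = 28.81°;  2α = 57.62°
edge 3: e_3 = (+1.42, +2.11);  n_3 = (+0.8296, -0.5583)
edge 4: e_4 = (-0.74, +1.85);  n_4 = (+0.9285, +0.3714)
∠(n_3, n_4) = 55.74°
δ = |180° − 55.74°| = 124.26°
124.26° > 2α = 57.62°  →  invalid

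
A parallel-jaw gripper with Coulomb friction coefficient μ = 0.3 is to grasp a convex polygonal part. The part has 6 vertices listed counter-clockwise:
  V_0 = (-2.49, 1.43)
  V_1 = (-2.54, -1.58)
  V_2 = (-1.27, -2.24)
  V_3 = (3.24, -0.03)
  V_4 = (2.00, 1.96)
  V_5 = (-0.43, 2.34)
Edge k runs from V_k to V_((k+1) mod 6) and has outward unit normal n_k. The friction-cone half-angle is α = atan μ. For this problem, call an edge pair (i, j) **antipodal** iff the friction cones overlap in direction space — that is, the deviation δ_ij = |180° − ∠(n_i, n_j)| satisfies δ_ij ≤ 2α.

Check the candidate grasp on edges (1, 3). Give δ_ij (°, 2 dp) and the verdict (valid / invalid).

δ = 30.61°, valid

α = atan 0.3 = 16.70°;  2α = 33.40°
edge 1: e_1 = (+1.27, -0.66);  n_1 = (-0.4611, -0.8873)
edge 3: e_3 = (-1.24, +1.99);  n_3 = (+0.8487, +0.5288)
∠(n_1, n_3) = 149.39°
δ = |180° − 149.39°| = 30.61°
30.61° ≤ 2α = 33.40°  →  valid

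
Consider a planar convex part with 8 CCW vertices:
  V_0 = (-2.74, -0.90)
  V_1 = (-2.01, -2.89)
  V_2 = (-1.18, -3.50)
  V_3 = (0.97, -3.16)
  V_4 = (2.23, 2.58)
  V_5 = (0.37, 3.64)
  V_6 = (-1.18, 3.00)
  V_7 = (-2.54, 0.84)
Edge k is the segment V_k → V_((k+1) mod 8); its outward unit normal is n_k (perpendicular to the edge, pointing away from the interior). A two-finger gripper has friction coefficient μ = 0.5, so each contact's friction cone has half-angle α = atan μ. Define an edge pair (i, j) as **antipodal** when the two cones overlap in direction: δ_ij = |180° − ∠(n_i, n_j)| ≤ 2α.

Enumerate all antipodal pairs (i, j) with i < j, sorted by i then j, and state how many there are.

α = atan 0.5 = 26.57°;  2α = 53.13°
n_0 = (-0.9388, -0.3444)
n_1 = (-0.5922, -0.8058)
n_2 = (+0.1562, -0.9877)
n_3 = (+0.9767, -0.2144)
n_4 = (+0.4951, +0.8688)
n_5 = (-0.3816, +0.9243)
n_6 = (-0.8462, +0.5328)
n_7 = (-0.9935, +0.1142)
  (0,1): δ = 146.46°  ·
  (0,2): δ = 101.16°  ·
  (0,3): δ = 32.53°  ✓
  (0,4): δ = 40.18°  ✓
  (0,5): δ = 92.29°  ·
  (0,6): δ = 127.66°  ·
  (0,7): δ = 153.30°  ·
  (1,2): δ = 134.70°  ·
  (1,3): δ = 66.07°  ·
  (1,4): δ = 6.64°  ✓
  (1,5): δ = 58.75°  ·
  (1,6): δ = 94.12°  ·
  (1,7): δ = 119.76°  ·
  (2,3): δ = 111.37°  ·
  (2,4): δ = 38.66°  ✓
  (2,5): δ = 13.45°  ✓
  (2,6): δ = 48.82°  ✓
  (2,7): δ = 74.46°  ·
  (3,4): δ = 107.30°  ·
  (3,5): δ = 55.18°  ·
  (3,6): δ = 19.81°  ✓
  (3,7): δ = 5.82°  ✓
  (4,5): δ = 127.89°  ·
  (4,6): δ = 92.52°  ·
  (4,7): δ = 66.88°  ·
  (5,6): δ = 144.63°  ·
  (5,7): δ = 118.99°  ·
  (6,7): δ = 154.36°  ·
antipodal pairs: 8

count = 8; pairs: (0,3), (0,4), (1,4), (2,4), (2,5), (2,6), (3,6), (3,7)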